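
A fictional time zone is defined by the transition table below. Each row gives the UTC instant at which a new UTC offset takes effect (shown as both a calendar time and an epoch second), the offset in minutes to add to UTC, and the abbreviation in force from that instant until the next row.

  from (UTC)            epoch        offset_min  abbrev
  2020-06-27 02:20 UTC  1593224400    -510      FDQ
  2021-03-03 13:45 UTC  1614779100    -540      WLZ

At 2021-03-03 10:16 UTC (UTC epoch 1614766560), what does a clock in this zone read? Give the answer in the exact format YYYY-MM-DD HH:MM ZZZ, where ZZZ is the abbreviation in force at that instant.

2021-03-03 01:46 FDQ

Query: 2021-03-03 10:16 UTC
Rule 1/2 (FDQ, -08:30): 2020-06-27 02:20 UTC ≤ query < 2021-03-03 13:45 UTC
10·60 + 16 - 510 = 106 min
106 = 0·1440 + 106; 106 = 1·60 + 46 → 01:46, same day
→ 2021-03-03 01:46 FDQ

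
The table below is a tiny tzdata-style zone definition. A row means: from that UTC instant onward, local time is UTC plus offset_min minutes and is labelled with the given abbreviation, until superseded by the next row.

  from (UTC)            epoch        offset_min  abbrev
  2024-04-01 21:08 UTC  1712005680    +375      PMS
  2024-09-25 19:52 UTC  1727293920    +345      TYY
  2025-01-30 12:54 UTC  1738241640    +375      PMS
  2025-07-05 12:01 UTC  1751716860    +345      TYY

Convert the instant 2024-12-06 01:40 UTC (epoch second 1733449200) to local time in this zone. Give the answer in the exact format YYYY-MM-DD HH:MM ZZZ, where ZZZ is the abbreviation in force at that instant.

Query: 2024-12-06 01:40 UTC
Rule 2/4 (TYY, +05:45): 2024-09-25 19:52 UTC ≤ query < 2025-01-30 12:54 UTC
1·60 + 40 + 345 = 445 min
445 = 0·1440 + 445; 445 = 7·60 + 25 → 07:25, same day
→ 2024-12-06 07:25 TYY

2024-12-06 07:25 TYY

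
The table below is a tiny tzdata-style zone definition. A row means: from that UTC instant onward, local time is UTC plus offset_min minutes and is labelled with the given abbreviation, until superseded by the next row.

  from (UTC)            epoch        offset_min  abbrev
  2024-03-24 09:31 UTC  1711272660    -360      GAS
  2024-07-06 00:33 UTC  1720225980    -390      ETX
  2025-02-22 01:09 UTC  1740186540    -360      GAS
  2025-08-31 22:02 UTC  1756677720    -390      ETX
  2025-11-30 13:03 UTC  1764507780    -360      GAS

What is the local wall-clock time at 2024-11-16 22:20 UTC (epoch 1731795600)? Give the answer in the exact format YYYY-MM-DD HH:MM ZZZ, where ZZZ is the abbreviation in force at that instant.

Query: 2024-11-16 22:20 UTC
Rule 2/5 (ETX, -06:30): 2024-07-06 00:33 UTC ≤ query < 2025-02-22 01:09 UTC
22·60 + 20 - 390 = 950 min
950 = 0·1440 + 950; 950 = 15·60 + 50 → 15:50, same day
→ 2024-11-16 15:50 ETX

2024-11-16 15:50 ETX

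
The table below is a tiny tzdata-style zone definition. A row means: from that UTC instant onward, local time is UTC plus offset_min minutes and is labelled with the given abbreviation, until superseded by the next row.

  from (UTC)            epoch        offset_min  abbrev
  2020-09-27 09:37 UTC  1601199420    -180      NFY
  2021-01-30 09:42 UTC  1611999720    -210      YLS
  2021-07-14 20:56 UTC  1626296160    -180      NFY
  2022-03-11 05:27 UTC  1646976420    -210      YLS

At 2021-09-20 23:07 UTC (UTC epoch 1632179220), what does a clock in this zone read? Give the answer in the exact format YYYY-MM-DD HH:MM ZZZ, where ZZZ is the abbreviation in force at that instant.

Query: 2021-09-20 23:07 UTC
Rule 3/4 (NFY, -03:00): 2021-07-14 20:56 UTC ≤ query < 2022-03-11 05:27 UTC
23·60 + 7 - 180 = 1207 min
1207 = 0·1440 + 1207; 1207 = 20·60 + 7 → 20:07, same day
→ 2021-09-20 20:07 NFY

2021-09-20 20:07 NFY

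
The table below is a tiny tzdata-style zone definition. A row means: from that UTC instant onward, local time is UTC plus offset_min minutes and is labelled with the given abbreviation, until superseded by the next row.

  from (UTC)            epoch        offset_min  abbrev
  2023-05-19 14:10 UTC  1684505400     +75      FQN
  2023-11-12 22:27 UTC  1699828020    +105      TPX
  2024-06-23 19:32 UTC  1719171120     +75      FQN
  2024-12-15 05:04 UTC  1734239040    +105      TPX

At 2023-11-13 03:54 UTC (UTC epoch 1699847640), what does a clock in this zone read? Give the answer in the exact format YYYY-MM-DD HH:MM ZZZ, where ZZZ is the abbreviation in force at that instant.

Query: 2023-11-13 03:54 UTC
Rule 2/4 (TPX, +01:45): 2023-11-12 22:27 UTC ≤ query < 2024-06-23 19:32 UTC
3·60 + 54 + 105 = 339 min
339 = 0·1440 + 339; 339 = 5·60 + 39 → 05:39, same day
→ 2023-11-13 05:39 TPX

2023-11-13 05:39 TPX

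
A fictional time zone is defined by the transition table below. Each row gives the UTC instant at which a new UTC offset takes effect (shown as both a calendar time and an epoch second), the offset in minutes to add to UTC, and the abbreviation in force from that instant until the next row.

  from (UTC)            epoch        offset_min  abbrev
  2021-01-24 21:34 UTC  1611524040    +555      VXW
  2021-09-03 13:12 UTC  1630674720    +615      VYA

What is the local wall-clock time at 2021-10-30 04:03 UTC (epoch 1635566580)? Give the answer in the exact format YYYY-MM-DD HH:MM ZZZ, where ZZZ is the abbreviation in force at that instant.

2021-10-30 14:18 VYA

Query: 2021-10-30 04:03 UTC
Rule 2/2 (VYA, +10:15): 2021-09-03 13:12 UTC ≤ query < +∞
4·60 + 3 + 615 = 858 min
858 = 0·1440 + 858; 858 = 14·60 + 18 → 14:18, same day
→ 2021-10-30 14:18 VYA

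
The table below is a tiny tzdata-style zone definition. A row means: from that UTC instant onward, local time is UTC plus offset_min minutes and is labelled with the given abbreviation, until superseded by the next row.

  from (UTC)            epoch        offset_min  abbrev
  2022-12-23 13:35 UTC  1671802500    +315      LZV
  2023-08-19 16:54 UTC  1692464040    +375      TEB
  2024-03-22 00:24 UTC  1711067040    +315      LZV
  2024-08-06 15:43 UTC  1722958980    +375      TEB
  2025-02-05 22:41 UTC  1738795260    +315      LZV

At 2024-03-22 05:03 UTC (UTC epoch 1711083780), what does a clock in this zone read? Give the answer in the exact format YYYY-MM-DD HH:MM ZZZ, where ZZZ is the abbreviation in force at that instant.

Query: 2024-03-22 05:03 UTC
Rule 3/5 (LZV, +05:15): 2024-03-22 00:24 UTC ≤ query < 2024-08-06 15:43 UTC
5·60 + 3 + 315 = 618 min
618 = 0·1440 + 618; 618 = 10·60 + 18 → 10:18, same day
→ 2024-03-22 10:18 LZV

2024-03-22 10:18 LZV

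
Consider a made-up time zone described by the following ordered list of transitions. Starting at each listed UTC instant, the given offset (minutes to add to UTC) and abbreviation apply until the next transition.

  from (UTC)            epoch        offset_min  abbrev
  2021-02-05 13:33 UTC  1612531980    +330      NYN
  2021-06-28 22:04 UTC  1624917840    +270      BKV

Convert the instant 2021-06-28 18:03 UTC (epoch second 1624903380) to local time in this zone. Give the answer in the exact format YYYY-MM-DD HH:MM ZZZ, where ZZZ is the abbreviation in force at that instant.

Query: 2021-06-28 18:03 UTC
Rule 1/2 (NYN, +05:30): 2021-02-05 13:33 UTC ≤ query < 2021-06-28 22:04 UTC
18·60 + 3 + 330 = 1413 min
1413 = 0·1440 + 1413; 1413 = 23·60 + 33 → 23:33, same day
→ 2021-06-28 23:33 NYN

2021-06-28 23:33 NYN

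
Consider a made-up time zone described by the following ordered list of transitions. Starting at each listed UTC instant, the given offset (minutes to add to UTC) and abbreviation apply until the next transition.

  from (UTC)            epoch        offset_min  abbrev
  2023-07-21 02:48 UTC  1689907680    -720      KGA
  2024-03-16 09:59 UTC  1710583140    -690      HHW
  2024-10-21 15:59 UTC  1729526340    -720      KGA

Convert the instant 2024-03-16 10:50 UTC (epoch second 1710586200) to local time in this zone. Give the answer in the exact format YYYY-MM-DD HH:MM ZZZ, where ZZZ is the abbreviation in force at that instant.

2024-03-15 23:20 HHW

Query: 2024-03-16 10:50 UTC
Rule 2/3 (HHW, -11:30): 2024-03-16 09:59 UTC ≤ query < 2024-10-21 15:59 UTC
10·60 + 50 - 690 = -40 min
-40 = -1·1440 + 1400; 1400 = 23·60 + 20 → 23:20, 2024-03-16 - 1 day = 2024-03-15
→ 2024-03-15 23:20 HHW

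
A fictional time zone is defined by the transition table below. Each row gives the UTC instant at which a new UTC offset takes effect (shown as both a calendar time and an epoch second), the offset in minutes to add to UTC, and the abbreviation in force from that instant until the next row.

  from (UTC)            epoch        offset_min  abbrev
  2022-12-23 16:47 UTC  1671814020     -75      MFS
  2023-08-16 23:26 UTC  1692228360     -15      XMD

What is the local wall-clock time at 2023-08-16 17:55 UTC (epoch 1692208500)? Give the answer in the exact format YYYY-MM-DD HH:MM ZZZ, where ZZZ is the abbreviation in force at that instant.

Query: 2023-08-16 17:55 UTC
Rule 1/2 (MFS, -01:15): 2022-12-23 16:47 UTC ≤ query < 2023-08-16 23:26 UTC
17·60 + 55 - 75 = 1000 min
1000 = 0·1440 + 1000; 1000 = 16·60 + 40 → 16:40, same day
→ 2023-08-16 16:40 MFS

2023-08-16 16:40 MFS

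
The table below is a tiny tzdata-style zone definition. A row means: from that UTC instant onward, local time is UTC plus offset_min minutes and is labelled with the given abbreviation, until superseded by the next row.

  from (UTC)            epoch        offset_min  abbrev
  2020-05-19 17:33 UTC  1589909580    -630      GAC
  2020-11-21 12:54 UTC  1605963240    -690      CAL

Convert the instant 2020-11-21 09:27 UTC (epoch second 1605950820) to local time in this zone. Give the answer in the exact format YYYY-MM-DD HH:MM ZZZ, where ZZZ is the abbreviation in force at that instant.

Query: 2020-11-21 09:27 UTC
Rule 1/2 (GAC, -10:30): 2020-05-19 17:33 UTC ≤ query < 2020-11-21 12:54 UTC
9·60 + 27 - 630 = -63 min
-63 = -1·1440 + 1377; 1377 = 22·60 + 57 → 22:57, 2020-11-21 - 1 day = 2020-11-20
→ 2020-11-20 22:57 GAC

2020-11-20 22:57 GAC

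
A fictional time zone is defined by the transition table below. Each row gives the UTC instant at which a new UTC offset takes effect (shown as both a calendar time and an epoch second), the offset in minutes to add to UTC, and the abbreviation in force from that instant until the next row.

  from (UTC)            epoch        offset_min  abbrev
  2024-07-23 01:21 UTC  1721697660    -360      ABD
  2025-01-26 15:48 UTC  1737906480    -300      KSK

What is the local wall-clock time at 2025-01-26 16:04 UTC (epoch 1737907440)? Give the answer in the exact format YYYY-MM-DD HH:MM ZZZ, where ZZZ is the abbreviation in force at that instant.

2025-01-26 11:04 KSK

Query: 2025-01-26 16:04 UTC
Rule 2/2 (KSK, -05:00): 2025-01-26 15:48 UTC ≤ query < +∞
16·60 + 4 - 300 = 664 min
664 = 0·1440 + 664; 664 = 11·60 + 4 → 11:04, same day
→ 2025-01-26 11:04 KSK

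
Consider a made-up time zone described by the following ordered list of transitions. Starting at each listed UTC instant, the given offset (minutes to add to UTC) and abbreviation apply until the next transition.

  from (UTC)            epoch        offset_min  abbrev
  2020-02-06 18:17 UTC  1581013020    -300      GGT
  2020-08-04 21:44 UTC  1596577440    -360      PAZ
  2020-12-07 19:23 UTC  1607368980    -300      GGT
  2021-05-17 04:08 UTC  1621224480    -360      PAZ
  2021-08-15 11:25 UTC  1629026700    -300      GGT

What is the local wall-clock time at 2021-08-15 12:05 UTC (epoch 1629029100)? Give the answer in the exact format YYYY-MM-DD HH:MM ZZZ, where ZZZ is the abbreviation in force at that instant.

2021-08-15 07:05 GGT

Query: 2021-08-15 12:05 UTC
Rule 5/5 (GGT, -05:00): 2021-08-15 11:25 UTC ≤ query < +∞
12·60 + 5 - 300 = 425 min
425 = 0·1440 + 425; 425 = 7·60 + 5 → 07:05, same day
→ 2021-08-15 07:05 GGT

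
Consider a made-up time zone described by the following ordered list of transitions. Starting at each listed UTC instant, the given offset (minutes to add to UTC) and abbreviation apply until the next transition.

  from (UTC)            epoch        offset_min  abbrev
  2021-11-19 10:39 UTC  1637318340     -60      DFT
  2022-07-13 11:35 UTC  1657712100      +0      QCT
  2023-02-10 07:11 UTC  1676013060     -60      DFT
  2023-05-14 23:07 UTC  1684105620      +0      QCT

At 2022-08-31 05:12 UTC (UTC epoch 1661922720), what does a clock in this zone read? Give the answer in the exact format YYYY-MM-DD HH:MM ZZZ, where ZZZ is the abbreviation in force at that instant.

2022-08-31 05:12 QCT

Query: 2022-08-31 05:12 UTC
Rule 2/4 (QCT, +00:00): 2022-07-13 11:35 UTC ≤ query < 2023-02-10 07:11 UTC
5·60 + 12 + 0 = 312 min
312 = 0·1440 + 312; 312 = 5·60 + 12 → 05:12, same day
→ 2022-08-31 05:12 QCT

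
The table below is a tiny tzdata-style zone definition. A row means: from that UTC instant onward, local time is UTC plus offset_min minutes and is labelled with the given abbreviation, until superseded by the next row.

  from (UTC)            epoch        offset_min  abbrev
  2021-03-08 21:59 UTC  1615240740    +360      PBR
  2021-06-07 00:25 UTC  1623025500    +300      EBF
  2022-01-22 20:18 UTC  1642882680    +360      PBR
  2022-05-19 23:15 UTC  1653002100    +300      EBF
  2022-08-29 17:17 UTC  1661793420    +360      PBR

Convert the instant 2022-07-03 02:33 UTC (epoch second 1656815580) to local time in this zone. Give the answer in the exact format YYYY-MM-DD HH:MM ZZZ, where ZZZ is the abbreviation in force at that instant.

Query: 2022-07-03 02:33 UTC
Rule 4/5 (EBF, +05:00): 2022-05-19 23:15 UTC ≤ query < 2022-08-29 17:17 UTC
2·60 + 33 + 300 = 453 min
453 = 0·1440 + 453; 453 = 7·60 + 33 → 07:33, same day
→ 2022-07-03 07:33 EBF

2022-07-03 07:33 EBF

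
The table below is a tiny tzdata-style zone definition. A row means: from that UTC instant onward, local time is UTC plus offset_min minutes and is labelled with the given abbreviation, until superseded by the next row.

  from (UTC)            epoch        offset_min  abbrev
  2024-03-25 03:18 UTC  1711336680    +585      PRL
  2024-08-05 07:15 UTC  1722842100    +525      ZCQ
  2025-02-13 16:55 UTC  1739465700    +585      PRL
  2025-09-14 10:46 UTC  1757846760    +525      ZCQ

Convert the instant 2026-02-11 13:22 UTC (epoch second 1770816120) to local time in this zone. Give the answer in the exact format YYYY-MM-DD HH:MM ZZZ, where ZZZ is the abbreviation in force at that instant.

Query: 2026-02-11 13:22 UTC
Rule 4/4 (ZCQ, +08:45): 2025-09-14 10:46 UTC ≤ query < +∞
13·60 + 22 + 525 = 1327 min
1327 = 0·1440 + 1327; 1327 = 22·60 + 7 → 22:07, same day
→ 2026-02-11 22:07 ZCQ

2026-02-11 22:07 ZCQ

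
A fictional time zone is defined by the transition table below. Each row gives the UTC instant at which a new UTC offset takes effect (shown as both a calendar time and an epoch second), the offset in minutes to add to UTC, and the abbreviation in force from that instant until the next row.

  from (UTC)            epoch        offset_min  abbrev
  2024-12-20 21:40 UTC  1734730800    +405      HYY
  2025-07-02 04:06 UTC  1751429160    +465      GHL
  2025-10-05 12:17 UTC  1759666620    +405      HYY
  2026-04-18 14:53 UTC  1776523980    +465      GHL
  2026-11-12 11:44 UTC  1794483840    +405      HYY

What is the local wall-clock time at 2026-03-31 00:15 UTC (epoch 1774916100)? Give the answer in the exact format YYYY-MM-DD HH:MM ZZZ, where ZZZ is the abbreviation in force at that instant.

Query: 2026-03-31 00:15 UTC
Rule 3/5 (HYY, +06:45): 2025-10-05 12:17 UTC ≤ query < 2026-04-18 14:53 UTC
0·60 + 15 + 405 = 420 min
420 = 0·1440 + 420; 420 = 7·60 + 0 → 07:00, same day
→ 2026-03-31 07:00 HYY

2026-03-31 07:00 HYY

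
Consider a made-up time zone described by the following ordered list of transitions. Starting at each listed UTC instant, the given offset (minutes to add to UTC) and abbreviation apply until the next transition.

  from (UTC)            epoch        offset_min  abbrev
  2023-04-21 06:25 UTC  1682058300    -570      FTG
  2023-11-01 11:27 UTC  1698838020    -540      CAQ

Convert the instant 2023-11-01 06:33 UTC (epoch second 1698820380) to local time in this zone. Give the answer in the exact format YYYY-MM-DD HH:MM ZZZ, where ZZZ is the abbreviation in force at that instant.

Query: 2023-11-01 06:33 UTC
Rule 1/2 (FTG, -09:30): 2023-04-21 06:25 UTC ≤ query < 2023-11-01 11:27 UTC
6·60 + 33 - 570 = -177 min
-177 = -1·1440 + 1263; 1263 = 21·60 + 3 → 21:03, 2023-11-01 - 1 day = 2023-10-31
→ 2023-10-31 21:03 FTG

2023-10-31 21:03 FTG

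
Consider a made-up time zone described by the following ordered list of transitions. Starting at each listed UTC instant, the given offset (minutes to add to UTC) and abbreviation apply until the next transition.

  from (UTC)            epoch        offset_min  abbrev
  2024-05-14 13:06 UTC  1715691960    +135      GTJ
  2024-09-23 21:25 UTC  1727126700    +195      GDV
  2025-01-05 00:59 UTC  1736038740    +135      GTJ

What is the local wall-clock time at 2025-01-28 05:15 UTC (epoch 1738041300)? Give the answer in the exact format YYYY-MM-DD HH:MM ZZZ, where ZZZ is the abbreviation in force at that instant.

Query: 2025-01-28 05:15 UTC
Rule 3/3 (GTJ, +02:15): 2025-01-05 00:59 UTC ≤ query < +∞
5·60 + 15 + 135 = 450 min
450 = 0·1440 + 450; 450 = 7·60 + 30 → 07:30, same day
→ 2025-01-28 07:30 GTJ

2025-01-28 07:30 GTJ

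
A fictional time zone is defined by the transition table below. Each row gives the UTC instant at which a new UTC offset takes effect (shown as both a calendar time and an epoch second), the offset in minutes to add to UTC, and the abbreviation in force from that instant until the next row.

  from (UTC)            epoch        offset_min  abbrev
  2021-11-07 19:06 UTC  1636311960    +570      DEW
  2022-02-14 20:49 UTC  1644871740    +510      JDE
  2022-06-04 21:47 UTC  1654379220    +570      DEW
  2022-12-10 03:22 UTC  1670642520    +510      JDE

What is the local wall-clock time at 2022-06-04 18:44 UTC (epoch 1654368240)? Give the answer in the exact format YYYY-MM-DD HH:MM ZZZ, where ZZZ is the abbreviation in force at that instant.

Query: 2022-06-04 18:44 UTC
Rule 2/4 (JDE, +08:30): 2022-02-14 20:49 UTC ≤ query < 2022-06-04 21:47 UTC
18·60 + 44 + 510 = 1634 min
1634 = 1·1440 + 194; 194 = 3·60 + 14 → 03:14, 2022-06-04 + 1 day = 2022-06-05
→ 2022-06-05 03:14 JDE

2022-06-05 03:14 JDE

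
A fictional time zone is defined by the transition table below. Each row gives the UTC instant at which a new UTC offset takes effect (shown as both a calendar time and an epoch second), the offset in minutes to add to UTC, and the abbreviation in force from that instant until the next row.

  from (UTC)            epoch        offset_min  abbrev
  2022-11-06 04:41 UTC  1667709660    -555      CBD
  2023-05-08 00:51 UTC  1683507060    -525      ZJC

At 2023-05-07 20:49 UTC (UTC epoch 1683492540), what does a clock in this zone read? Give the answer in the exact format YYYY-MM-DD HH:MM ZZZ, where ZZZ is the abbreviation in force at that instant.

Query: 2023-05-07 20:49 UTC
Rule 1/2 (CBD, -09:15): 2022-11-06 04:41 UTC ≤ query < 2023-05-08 00:51 UTC
20·60 + 49 - 555 = 694 min
694 = 0·1440 + 694; 694 = 11·60 + 34 → 11:34, same day
→ 2023-05-07 11:34 CBD

2023-05-07 11:34 CBD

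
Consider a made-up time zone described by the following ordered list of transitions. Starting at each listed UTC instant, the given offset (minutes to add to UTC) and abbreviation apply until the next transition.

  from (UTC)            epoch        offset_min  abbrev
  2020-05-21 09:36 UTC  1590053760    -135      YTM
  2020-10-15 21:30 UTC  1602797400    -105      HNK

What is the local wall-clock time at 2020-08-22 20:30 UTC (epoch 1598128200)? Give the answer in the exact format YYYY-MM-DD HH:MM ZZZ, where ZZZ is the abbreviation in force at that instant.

Query: 2020-08-22 20:30 UTC
Rule 1/2 (YTM, -02:15): 2020-05-21 09:36 UTC ≤ query < 2020-10-15 21:30 UTC
20·60 + 30 - 135 = 1095 min
1095 = 0·1440 + 1095; 1095 = 18·60 + 15 → 18:15, same day
→ 2020-08-22 18:15 YTM

2020-08-22 18:15 YTM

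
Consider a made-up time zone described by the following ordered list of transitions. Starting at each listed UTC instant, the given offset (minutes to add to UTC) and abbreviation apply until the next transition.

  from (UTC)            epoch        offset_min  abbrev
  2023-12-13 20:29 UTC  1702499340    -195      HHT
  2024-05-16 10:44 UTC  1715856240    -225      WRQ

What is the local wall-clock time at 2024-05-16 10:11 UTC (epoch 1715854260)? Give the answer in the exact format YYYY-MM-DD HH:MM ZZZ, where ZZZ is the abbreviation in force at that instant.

Query: 2024-05-16 10:11 UTC
Rule 1/2 (HHT, -03:15): 2023-12-13 20:29 UTC ≤ query < 2024-05-16 10:44 UTC
10·60 + 11 - 195 = 416 min
416 = 0·1440 + 416; 416 = 6·60 + 56 → 06:56, same day
→ 2024-05-16 06:56 HHT

2024-05-16 06:56 HHT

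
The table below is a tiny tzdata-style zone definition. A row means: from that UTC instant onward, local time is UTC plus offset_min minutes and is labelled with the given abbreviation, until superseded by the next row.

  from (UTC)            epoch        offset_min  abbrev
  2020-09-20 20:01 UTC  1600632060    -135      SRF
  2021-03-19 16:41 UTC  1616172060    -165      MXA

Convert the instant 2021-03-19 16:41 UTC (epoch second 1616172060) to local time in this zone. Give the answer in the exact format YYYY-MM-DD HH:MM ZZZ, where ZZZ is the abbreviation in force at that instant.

Query: 2021-03-19 16:41 UTC
Rule 2/2 (MXA, -02:45): 2021-03-19 16:41 UTC ≤ query < +∞
16·60 + 41 - 165 = 836 min
836 = 0·1440 + 836; 836 = 13·60 + 56 → 13:56, same day
→ 2021-03-19 13:56 MXA

2021-03-19 13:56 MXA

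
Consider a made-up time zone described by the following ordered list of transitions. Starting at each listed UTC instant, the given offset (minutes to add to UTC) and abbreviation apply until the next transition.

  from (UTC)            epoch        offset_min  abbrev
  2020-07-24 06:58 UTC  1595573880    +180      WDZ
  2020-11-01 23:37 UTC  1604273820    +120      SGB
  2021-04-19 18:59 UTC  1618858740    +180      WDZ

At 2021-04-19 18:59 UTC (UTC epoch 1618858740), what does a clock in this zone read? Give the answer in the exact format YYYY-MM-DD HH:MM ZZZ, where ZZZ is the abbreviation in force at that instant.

2021-04-19 21:59 WDZ

Query: 2021-04-19 18:59 UTC
Rule 3/3 (WDZ, +03:00): 2021-04-19 18:59 UTC ≤ query < +∞
18·60 + 59 + 180 = 1319 min
1319 = 0·1440 + 1319; 1319 = 21·60 + 59 → 21:59, same day
→ 2021-04-19 21:59 WDZ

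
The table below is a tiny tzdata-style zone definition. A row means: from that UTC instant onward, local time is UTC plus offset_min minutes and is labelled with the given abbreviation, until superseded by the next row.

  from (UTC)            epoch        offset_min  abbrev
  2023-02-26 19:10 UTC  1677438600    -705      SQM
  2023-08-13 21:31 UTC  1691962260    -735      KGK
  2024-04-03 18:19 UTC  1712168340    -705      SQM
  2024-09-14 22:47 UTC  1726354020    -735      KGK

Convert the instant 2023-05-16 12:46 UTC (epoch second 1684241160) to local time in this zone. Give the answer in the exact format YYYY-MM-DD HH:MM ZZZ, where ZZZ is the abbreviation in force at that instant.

2023-05-16 01:01 SQM

Query: 2023-05-16 12:46 UTC
Rule 1/4 (SQM, -11:45): 2023-02-26 19:10 UTC ≤ query < 2023-08-13 21:31 UTC
12·60 + 46 - 705 = 61 min
61 = 0·1440 + 61; 61 = 1·60 + 1 → 01:01, same day
→ 2023-05-16 01:01 SQM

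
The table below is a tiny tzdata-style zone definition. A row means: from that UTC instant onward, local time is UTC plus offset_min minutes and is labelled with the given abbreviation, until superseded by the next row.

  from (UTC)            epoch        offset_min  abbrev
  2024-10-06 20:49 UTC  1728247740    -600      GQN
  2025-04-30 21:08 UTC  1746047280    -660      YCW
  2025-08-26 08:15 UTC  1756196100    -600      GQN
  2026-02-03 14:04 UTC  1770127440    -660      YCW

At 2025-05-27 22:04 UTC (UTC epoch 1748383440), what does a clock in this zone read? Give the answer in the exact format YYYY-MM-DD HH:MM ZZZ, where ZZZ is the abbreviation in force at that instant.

Query: 2025-05-27 22:04 UTC
Rule 2/4 (YCW, -11:00): 2025-04-30 21:08 UTC ≤ query < 2025-08-26 08:15 UTC
22·60 + 4 - 660 = 664 min
664 = 0·1440 + 664; 664 = 11·60 + 4 → 11:04, same day
→ 2025-05-27 11:04 YCW

2025-05-27 11:04 YCW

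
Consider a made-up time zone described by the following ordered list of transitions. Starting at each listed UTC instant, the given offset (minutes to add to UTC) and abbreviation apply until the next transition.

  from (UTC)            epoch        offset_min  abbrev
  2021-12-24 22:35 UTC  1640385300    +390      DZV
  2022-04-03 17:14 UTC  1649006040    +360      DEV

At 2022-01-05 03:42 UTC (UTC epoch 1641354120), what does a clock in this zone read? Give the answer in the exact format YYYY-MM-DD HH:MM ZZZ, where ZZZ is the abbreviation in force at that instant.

2022-01-05 10:12 DZV

Query: 2022-01-05 03:42 UTC
Rule 1/2 (DZV, +06:30): 2021-12-24 22:35 UTC ≤ query < 2022-04-03 17:14 UTC
3·60 + 42 + 390 = 612 min
612 = 0·1440 + 612; 612 = 10·60 + 12 → 10:12, same day
→ 2022-01-05 10:12 DZV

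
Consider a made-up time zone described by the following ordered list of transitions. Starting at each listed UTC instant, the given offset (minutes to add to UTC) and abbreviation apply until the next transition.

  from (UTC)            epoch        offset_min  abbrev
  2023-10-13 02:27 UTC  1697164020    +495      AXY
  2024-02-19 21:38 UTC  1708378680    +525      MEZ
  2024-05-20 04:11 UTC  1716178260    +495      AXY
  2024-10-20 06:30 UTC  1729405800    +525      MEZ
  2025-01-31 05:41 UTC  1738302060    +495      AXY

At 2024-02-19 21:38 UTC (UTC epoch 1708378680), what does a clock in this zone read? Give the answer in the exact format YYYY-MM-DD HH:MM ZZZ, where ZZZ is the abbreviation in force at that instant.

2024-02-20 06:23 MEZ

Query: 2024-02-19 21:38 UTC
Rule 2/5 (MEZ, +08:45): 2024-02-19 21:38 UTC ≤ query < 2024-05-20 04:11 UTC
21·60 + 38 + 525 = 1823 min
1823 = 1·1440 + 383; 383 = 6·60 + 23 → 06:23, 2024-02-19 + 1 day = 2024-02-20
→ 2024-02-20 06:23 MEZ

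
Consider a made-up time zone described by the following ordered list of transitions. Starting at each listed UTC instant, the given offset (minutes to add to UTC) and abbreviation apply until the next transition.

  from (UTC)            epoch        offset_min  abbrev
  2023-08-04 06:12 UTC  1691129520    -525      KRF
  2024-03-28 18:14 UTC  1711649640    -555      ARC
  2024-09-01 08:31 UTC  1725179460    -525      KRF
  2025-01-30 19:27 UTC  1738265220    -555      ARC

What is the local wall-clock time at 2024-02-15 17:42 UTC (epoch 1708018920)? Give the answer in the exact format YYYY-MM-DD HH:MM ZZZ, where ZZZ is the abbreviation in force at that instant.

2024-02-15 08:57 KRF

Query: 2024-02-15 17:42 UTC
Rule 1/4 (KRF, -08:45): 2023-08-04 06:12 UTC ≤ query < 2024-03-28 18:14 UTC
17·60 + 42 - 525 = 537 min
537 = 0·1440 + 537; 537 = 8·60 + 57 → 08:57, same day
→ 2024-02-15 08:57 KRF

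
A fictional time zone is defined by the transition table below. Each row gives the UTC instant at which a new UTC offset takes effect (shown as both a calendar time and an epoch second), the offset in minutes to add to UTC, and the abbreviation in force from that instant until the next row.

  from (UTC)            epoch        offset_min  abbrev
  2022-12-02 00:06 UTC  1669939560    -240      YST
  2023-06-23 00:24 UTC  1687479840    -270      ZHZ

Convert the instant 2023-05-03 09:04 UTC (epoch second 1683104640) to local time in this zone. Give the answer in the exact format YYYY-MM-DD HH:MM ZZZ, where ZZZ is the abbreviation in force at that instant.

2023-05-03 05:04 YST

Query: 2023-05-03 09:04 UTC
Rule 1/2 (YST, -04:00): 2022-12-02 00:06 UTC ≤ query < 2023-06-23 00:24 UTC
9·60 + 4 - 240 = 304 min
304 = 0·1440 + 304; 304 = 5·60 + 4 → 05:04, same day
→ 2023-05-03 05:04 YST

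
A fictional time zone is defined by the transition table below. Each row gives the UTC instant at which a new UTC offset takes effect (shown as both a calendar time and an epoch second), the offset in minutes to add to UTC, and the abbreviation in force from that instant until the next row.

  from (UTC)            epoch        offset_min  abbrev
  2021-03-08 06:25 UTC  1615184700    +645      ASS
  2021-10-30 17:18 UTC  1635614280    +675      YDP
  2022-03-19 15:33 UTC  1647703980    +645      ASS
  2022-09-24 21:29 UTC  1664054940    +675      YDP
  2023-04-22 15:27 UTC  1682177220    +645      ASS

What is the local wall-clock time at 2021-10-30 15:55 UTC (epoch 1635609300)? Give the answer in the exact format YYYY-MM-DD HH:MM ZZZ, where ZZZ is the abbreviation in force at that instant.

Query: 2021-10-30 15:55 UTC
Rule 1/5 (ASS, +10:45): 2021-03-08 06:25 UTC ≤ query < 2021-10-30 17:18 UTC
15·60 + 55 + 645 = 1600 min
1600 = 1·1440 + 160; 160 = 2·60 + 40 → 02:40, 2021-10-30 + 1 day = 2021-10-31
→ 2021-10-31 02:40 ASS

2021-10-31 02:40 ASS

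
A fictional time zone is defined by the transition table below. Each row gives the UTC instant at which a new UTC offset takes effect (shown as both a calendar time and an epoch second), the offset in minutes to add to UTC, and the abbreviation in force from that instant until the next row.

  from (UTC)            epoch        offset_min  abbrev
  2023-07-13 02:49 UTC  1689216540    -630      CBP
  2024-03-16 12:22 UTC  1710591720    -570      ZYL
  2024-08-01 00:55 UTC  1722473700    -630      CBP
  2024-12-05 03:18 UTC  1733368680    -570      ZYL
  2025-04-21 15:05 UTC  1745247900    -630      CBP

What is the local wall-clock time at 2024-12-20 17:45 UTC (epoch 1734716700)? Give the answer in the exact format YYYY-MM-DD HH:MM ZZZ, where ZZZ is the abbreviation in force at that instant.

2024-12-20 08:15 ZYL

Query: 2024-12-20 17:45 UTC
Rule 4/5 (ZYL, -09:30): 2024-12-05 03:18 UTC ≤ query < 2025-04-21 15:05 UTC
17·60 + 45 - 570 = 495 min
495 = 0·1440 + 495; 495 = 8·60 + 15 → 08:15, same day
→ 2024-12-20 08:15 ZYL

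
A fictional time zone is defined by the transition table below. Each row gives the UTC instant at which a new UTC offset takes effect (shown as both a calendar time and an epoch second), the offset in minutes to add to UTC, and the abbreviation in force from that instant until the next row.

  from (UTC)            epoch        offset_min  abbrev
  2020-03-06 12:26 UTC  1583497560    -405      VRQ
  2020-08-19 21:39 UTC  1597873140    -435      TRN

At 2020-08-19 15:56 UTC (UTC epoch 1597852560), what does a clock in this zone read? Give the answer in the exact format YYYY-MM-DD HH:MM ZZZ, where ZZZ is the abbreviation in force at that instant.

Query: 2020-08-19 15:56 UTC
Rule 1/2 (VRQ, -06:45): 2020-03-06 12:26 UTC ≤ query < 2020-08-19 21:39 UTC
15·60 + 56 - 405 = 551 min
551 = 0·1440 + 551; 551 = 9·60 + 11 → 09:11, same day
→ 2020-08-19 09:11 VRQ

2020-08-19 09:11 VRQ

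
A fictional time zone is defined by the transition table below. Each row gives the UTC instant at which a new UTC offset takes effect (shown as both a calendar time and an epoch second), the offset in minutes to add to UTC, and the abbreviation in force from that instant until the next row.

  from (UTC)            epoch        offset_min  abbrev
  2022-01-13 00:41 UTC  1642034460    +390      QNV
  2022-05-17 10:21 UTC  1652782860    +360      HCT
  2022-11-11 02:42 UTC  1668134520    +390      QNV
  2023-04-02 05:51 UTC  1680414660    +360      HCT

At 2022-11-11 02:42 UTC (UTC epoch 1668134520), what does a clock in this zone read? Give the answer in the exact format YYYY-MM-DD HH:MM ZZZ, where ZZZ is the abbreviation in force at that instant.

Query: 2022-11-11 02:42 UTC
Rule 3/4 (QNV, +06:30): 2022-11-11 02:42 UTC ≤ query < 2023-04-02 05:51 UTC
2·60 + 42 + 390 = 552 min
552 = 0·1440 + 552; 552 = 9·60 + 12 → 09:12, same day
→ 2022-11-11 09:12 QNV

2022-11-11 09:12 QNV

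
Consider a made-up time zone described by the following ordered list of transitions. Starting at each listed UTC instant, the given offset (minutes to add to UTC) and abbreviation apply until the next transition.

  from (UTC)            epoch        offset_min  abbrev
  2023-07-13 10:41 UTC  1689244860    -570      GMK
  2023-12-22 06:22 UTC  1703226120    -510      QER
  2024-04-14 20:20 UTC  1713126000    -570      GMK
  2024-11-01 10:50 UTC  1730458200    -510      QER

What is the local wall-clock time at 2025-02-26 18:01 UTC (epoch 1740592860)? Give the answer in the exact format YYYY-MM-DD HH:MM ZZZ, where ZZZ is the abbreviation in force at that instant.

2025-02-26 09:31 QER

Query: 2025-02-26 18:01 UTC
Rule 4/4 (QER, -08:30): 2024-11-01 10:50 UTC ≤ query < +∞
18·60 + 1 - 510 = 571 min
571 = 0·1440 + 571; 571 = 9·60 + 31 → 09:31, same day
→ 2025-02-26 09:31 QER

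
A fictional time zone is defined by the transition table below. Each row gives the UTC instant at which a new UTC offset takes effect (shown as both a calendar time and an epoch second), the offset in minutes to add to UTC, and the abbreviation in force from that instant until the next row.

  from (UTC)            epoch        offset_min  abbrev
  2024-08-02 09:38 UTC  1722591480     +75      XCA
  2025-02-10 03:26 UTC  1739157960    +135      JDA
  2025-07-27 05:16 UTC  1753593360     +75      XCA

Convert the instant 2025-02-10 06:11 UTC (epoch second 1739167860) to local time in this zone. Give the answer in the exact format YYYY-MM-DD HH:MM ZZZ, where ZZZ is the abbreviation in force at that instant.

2025-02-10 08:26 JDA

Query: 2025-02-10 06:11 UTC
Rule 2/3 (JDA, +02:15): 2025-02-10 03:26 UTC ≤ query < 2025-07-27 05:16 UTC
6·60 + 11 + 135 = 506 min
506 = 0·1440 + 506; 506 = 8·60 + 26 → 08:26, same day
→ 2025-02-10 08:26 JDA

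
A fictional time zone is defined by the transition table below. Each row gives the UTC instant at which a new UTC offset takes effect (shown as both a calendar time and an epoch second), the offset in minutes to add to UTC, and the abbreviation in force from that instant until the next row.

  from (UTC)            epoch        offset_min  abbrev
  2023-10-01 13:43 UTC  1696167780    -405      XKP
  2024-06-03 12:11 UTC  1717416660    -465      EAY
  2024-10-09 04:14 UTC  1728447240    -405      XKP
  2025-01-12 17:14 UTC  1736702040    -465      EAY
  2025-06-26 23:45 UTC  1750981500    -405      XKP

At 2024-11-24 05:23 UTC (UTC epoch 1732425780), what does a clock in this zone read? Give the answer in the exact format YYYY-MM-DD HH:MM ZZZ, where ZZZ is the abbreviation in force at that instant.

Query: 2024-11-24 05:23 UTC
Rule 3/5 (XKP, -06:45): 2024-10-09 04:14 UTC ≤ query < 2025-01-12 17:14 UTC
5·60 + 23 - 405 = -82 min
-82 = -1·1440 + 1358; 1358 = 22·60 + 38 → 22:38, 2024-11-24 - 1 day = 2024-11-23
→ 2024-11-23 22:38 XKP

2024-11-23 22:38 XKP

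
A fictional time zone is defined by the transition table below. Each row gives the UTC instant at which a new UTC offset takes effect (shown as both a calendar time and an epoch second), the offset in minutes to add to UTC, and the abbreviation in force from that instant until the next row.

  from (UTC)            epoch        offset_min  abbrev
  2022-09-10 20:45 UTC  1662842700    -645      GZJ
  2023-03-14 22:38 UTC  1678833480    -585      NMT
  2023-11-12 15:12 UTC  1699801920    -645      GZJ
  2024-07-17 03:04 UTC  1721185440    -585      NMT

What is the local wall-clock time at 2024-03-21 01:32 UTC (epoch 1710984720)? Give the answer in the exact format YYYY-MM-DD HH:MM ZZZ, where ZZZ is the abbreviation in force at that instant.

Query: 2024-03-21 01:32 UTC
Rule 3/4 (GZJ, -10:45): 2023-11-12 15:12 UTC ≤ query < 2024-07-17 03:04 UTC
1·60 + 32 - 645 = -553 min
-553 = -1·1440 + 887; 887 = 14·60 + 47 → 14:47, 2024-03-21 - 1 day = 2024-03-20
→ 2024-03-20 14:47 GZJ

2024-03-20 14:47 GZJ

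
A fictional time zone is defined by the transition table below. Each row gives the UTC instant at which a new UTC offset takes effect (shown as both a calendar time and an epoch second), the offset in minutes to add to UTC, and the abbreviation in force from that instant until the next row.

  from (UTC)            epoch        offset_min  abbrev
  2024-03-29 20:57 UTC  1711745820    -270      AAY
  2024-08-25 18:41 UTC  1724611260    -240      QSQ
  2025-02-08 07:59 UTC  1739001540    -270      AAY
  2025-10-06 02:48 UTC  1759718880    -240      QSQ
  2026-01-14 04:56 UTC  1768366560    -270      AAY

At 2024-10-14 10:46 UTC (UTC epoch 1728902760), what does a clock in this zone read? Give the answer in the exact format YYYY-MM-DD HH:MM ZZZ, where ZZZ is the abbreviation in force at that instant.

2024-10-14 06:46 QSQ

Query: 2024-10-14 10:46 UTC
Rule 2/5 (QSQ, -04:00): 2024-08-25 18:41 UTC ≤ query < 2025-02-08 07:59 UTC
10·60 + 46 - 240 = 406 min
406 = 0·1440 + 406; 406 = 6·60 + 46 → 06:46, same day
→ 2024-10-14 06:46 QSQ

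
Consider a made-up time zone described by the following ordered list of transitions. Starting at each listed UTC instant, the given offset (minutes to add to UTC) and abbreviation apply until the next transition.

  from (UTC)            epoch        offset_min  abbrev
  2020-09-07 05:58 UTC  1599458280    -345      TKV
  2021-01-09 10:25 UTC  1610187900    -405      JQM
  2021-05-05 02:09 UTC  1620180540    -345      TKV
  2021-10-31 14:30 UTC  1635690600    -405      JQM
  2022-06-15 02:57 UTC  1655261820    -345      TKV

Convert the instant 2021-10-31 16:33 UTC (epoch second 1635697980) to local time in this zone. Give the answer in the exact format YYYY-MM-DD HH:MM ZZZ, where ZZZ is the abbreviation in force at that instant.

2021-10-31 09:48 JQM

Query: 2021-10-31 16:33 UTC
Rule 4/5 (JQM, -06:45): 2021-10-31 14:30 UTC ≤ query < 2022-06-15 02:57 UTC
16·60 + 33 - 405 = 588 min
588 = 0·1440 + 588; 588 = 9·60 + 48 → 09:48, same day
→ 2021-10-31 09:48 JQM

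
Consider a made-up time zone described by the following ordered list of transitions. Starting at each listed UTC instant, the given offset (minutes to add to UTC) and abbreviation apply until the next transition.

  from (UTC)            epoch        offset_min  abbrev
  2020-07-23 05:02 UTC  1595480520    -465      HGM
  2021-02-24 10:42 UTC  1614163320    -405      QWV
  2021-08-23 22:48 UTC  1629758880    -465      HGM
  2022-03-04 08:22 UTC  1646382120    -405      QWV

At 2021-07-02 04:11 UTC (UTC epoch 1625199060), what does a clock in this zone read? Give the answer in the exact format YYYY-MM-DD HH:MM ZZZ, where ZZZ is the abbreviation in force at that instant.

Query: 2021-07-02 04:11 UTC
Rule 2/4 (QWV, -06:45): 2021-02-24 10:42 UTC ≤ query < 2021-08-23 22:48 UTC
4·60 + 11 - 405 = -154 min
-154 = -1·1440 + 1286; 1286 = 21·60 + 26 → 21:26, 2021-07-02 - 1 day = 2021-07-01
→ 2021-07-01 21:26 QWV

2021-07-01 21:26 QWV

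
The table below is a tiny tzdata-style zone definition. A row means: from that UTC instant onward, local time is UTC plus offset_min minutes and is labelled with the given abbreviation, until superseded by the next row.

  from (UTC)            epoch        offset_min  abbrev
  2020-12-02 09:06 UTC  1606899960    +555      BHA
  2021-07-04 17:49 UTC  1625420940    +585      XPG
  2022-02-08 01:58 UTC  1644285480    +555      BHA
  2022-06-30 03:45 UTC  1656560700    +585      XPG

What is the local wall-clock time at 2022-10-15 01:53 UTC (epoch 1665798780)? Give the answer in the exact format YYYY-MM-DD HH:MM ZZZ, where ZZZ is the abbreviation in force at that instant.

Query: 2022-10-15 01:53 UTC
Rule 4/4 (XPG, +09:45): 2022-06-30 03:45 UTC ≤ query < +∞
1·60 + 53 + 585 = 698 min
698 = 0·1440 + 698; 698 = 11·60 + 38 → 11:38, same day
→ 2022-10-15 11:38 XPG

2022-10-15 11:38 XPG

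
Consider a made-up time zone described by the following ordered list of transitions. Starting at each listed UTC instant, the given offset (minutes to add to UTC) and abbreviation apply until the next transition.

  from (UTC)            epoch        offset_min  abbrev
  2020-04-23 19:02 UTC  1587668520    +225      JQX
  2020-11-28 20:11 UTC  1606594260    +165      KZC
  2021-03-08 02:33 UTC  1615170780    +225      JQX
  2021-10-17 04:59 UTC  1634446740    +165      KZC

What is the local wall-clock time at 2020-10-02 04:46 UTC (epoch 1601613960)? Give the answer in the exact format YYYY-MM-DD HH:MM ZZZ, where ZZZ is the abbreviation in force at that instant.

2020-10-02 08:31 JQX

Query: 2020-10-02 04:46 UTC
Rule 1/4 (JQX, +03:45): 2020-04-23 19:02 UTC ≤ query < 2020-11-28 20:11 UTC
4·60 + 46 + 225 = 511 min
511 = 0·1440 + 511; 511 = 8·60 + 31 → 08:31, same day
→ 2020-10-02 08:31 JQX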